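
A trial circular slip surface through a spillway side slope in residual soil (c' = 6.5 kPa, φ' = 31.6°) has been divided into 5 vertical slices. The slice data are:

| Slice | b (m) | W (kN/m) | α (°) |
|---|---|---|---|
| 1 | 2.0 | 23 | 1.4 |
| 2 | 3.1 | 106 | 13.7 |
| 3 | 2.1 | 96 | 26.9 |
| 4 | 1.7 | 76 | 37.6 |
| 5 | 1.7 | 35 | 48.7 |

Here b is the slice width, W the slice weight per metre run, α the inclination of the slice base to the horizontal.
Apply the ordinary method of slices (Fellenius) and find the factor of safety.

Ordinary method of slices: FS = Σ[c'·Δl_i + (W_i cosα_i)·tanφ'] / Σ W_i sinα_i, with Δl_i = b_i / cosα_i.
Slice 1: Δl = 2.0/cos1.4° = 2.001 m; N'_1 = 23·cos1.4° = 23.0; c'Δl = 13.00; W sinα = 0.6
Slice 2: Δl = 3.1/cos13.7° = 3.191 m; N'_2 = 106·cos13.7° = 103.0; c'Δl = 20.74; W sinα = 25.1
Slice 3: Δl = 2.1/cos26.9° = 2.355 m; N'_3 = 96·cos26.9° = 85.6; c'Δl = 15.31; W sinα = 43.4
Slice 4: Δl = 1.7/cos37.6° = 2.146 m; N'_4 = 76·cos37.6° = 60.2; c'Δl = 13.95; W sinα = 46.4
Slice 5: Δl = 1.7/cos48.7° = 2.576 m; N'_5 = 35·cos48.7° = 23.1; c'Δl = 16.74; W sinα = 26.3
Σc'Δl = 79.7 kN/m; ΣN' = 294.9 kN/m; ΣW sinα = 141.8 kN/m
Resisting = 79.7 + 294.9·tan31.6° = 79.7 + 181.4 = 261.2 kN/m
FS = 261.2 / 141.8 = 1.842

FS = 1.84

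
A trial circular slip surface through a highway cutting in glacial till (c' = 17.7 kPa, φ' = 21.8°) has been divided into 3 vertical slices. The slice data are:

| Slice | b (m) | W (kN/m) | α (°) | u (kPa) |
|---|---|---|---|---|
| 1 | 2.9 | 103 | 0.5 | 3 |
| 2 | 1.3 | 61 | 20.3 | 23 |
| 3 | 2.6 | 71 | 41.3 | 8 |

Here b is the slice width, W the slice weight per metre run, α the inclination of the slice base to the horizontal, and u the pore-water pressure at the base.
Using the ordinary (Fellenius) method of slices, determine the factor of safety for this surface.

FS = 2.83

Ordinary method of slices: FS = Σ[c'·Δl_i + (W_i cosα_i − u_i·Δl_i)·tanφ'] / Σ W_i sinα_i, with Δl_i = b_i / cosα_i.
Slice 1: Δl = 2.9/cos0.5° = 2.900 m; N'_1 = 103·cos0.5° − 3·2.900 = 94.3; c'Δl = 51.33; W sinα = 0.9
Slice 2: Δl = 1.3/cos20.3° = 1.386 m; N'_2 = 61·cos20.3° − 23·1.386 = 25.3; c'Δl = 24.53; W sinα = 21.2
Slice 3: Δl = 2.6/cos41.3° = 3.461 m; N'_3 = 71·cos41.3° − 8·3.461 = 25.7; c'Δl = 61.26; W sinα = 46.9
Σc'Δl = 137.1 kN/m; ΣN' = 145.3 kN/m; ΣW sinα = 68.9 kN/m
Resisting = 137.1 + 145.3·tan21.8° = 137.1 + 58.1 = 195.2 kN/m
FS = 195.2 / 68.9 = 2.833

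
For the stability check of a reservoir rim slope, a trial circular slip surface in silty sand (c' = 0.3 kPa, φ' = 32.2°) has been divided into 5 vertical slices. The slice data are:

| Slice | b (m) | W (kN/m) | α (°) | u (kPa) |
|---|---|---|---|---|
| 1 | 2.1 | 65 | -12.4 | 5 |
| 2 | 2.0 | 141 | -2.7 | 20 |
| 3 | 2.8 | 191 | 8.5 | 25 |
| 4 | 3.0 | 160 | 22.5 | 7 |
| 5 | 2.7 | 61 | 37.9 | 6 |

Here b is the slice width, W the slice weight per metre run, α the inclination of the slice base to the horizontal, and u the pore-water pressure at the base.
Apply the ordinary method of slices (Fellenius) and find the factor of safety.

Ordinary method of slices: FS = Σ[c'·Δl_i + (W_i cosα_i − u_i·Δl_i)·tanφ'] / Σ W_i sinα_i, with Δl_i = b_i / cosα_i.
Slice 1: Δl = 2.1/cos(-12.4°) = 2.150 m; N'_1 = 65·cos(-12.4°) − 5·2.150 = 52.7; c'Δl = 0.65; W sinα = -14.0
Slice 2: Δl = 2.0/cos(-2.7°) = 2.002 m; N'_2 = 141·cos(-2.7°) − 20·2.002 = 100.8; c'Δl = 0.60; W sinα = -6.6
Slice 3: Δl = 2.8/cos8.5° = 2.831 m; N'_3 = 191·cos8.5° − 25·2.831 = 118.1; c'Δl = 0.85; W sinα = 28.2
Slice 4: Δl = 3.0/cos22.5° = 3.247 m; N'_4 = 160·cos22.5° − 7·3.247 = 125.1; c'Δl = 0.97; W sinα = 61.2
Slice 5: Δl = 2.7/cos37.9° = 3.422 m; N'_5 = 61·cos37.9° − 6·3.422 = 27.6; c'Δl = 1.03; W sinα = 37.5
Σc'Δl = 4.1 kN/m; ΣN' = 424.4 kN/m; ΣW sinα = 106.3 kN/m
Resisting = 4.1 + 424.4·tan32.2° = 4.1 + 267.2 = 271.3 kN/m
FS = 271.3 / 106.3 = 2.552

FS = 2.55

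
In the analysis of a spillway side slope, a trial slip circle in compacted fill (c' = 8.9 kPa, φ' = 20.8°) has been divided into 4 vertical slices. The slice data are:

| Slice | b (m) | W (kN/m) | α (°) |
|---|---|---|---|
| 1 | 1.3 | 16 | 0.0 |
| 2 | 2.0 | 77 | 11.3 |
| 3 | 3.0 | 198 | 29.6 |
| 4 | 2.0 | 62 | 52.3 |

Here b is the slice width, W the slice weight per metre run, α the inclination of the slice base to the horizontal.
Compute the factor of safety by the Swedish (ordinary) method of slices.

Ordinary method of slices: FS = Σ[c'·Δl_i + (W_i cosα_i)·tanφ'] / Σ W_i sinα_i, with Δl_i = b_i / cosα_i.
Slice 1: Δl = 1.3/cos0.0° = 1.300 m; N'_1 = 16·cos0.0° = 16.0; c'Δl = 11.57; W sinα = 0.0
Slice 2: Δl = 2.0/cos11.3° = 2.040 m; N'_2 = 77·cos11.3° = 75.5; c'Δl = 18.15; W sinα = 15.1
Slice 3: Δl = 3.0/cos29.6° = 3.450 m; N'_3 = 198·cos29.6° = 172.2; c'Δl = 30.71; W sinα = 97.8
Slice 4: Δl = 2.0/cos52.3° = 3.271 m; N'_4 = 62·cos52.3° = 37.9; c'Δl = 29.11; W sinα = 49.1
Σc'Δl = 89.5 kN/m; ΣN' = 301.6 kN/m; ΣW sinα = 161.9 kN/m
Resisting = 89.5 + 301.6·tan20.8° = 89.5 + 114.6 = 204.1 kN/m
FS = 204.1 / 161.9 = 1.260

FS = 1.26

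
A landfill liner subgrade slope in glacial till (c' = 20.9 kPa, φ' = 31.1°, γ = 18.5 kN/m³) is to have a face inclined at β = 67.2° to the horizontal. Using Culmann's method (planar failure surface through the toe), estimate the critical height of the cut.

Culmann's analysis gives the critical failure plane at α_cr = (β + φ')/2 = (67.2 + 31.1)/2 = 49.2°, and the critical height
H_c = (4c'/γ) · sinβ cosφ' / [1 − cos(β − φ')]
    = (4·20.9/18.5) · sin67.2°·cos31.1° / [1 − cos(36.1°)]
    = 4.519 · 0.9219·0.8563 / [1 − 0.8080]
    = 4.519 · 0.7894 / 0.1920
    = 18.58 m

H_c = 18.58 m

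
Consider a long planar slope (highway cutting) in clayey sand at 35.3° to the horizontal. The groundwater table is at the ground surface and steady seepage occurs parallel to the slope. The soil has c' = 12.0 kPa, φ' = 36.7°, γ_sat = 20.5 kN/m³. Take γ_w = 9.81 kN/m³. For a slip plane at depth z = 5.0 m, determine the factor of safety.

With seepage parallel to the slope and the water table at the surface, the effective normal stress on the slip plane uses the buoyant unit weight γ' = γ_sat − γ_w while the driving shear stress uses γ_sat:
FS = [c' + γ' z cos²β tanφ'] / [γ_sat z sinβ cosβ]
γ' = 20.5 − 9.81 = 10.69 kN/m³
Numerator = 12.0 + 10.69·5.0·cos²35.3°·tan36.7° = 12.0 + 10.69·5.0·0.6661·0.7454 = 38.537 kPa
Denominator = 20.5·5.0·sin35.3°·cos35.3° = 20.5·5.0·0.5779·0.8161 = 48.340 kPa
FS = 38.537 / 48.340 = 0.797

FS = 0.80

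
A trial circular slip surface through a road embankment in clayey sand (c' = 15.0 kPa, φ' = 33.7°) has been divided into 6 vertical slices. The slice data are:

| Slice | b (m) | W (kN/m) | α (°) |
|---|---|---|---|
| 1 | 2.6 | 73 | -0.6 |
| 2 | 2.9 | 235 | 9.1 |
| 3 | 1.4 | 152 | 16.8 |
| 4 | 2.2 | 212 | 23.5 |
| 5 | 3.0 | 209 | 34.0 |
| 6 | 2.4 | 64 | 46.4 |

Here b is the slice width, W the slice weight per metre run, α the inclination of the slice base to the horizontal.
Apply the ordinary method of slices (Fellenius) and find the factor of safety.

Ordinary method of slices: FS = Σ[c'·Δl_i + (W_i cosα_i)·tanφ'] / Σ W_i sinα_i, with Δl_i = b_i / cosα_i.
Slice 1: Δl = 2.6/cos(-0.6°) = 2.600 m; N'_1 = 73·cos(-0.6°) = 73.0; c'Δl = 39.00; W sinα = -0.8
Slice 2: Δl = 2.9/cos9.1° = 2.937 m; N'_2 = 235·cos9.1° = 232.0; c'Δl = 44.05; W sinα = 37.2
Slice 3: Δl = 1.4/cos16.8° = 1.462 m; N'_3 = 152·cos16.8° = 145.5; c'Δl = 21.94; W sinα = 43.9
Slice 4: Δl = 2.2/cos23.5° = 2.399 m; N'_4 = 212·cos23.5° = 194.4; c'Δl = 35.98; W sinα = 84.5
Slice 5: Δl = 3.0/cos34.0° = 3.619 m; N'_5 = 209·cos34.0° = 173.3; c'Δl = 54.28; W sinα = 116.9
Slice 6: Δl = 2.4/cos46.4° = 3.480 m; N'_6 = 64·cos46.4° = 44.1; c'Δl = 52.20; W sinα = 46.3
Σc'Δl = 247.5 kN/m; ΣN' = 862.4 kN/m; ΣW sinα = 328.1 kN/m
Resisting = 247.5 + 862.4·tan33.7° = 247.5 + 575.1 = 822.6 kN/m
FS = 822.6 / 328.1 = 2.507

FS = 2.51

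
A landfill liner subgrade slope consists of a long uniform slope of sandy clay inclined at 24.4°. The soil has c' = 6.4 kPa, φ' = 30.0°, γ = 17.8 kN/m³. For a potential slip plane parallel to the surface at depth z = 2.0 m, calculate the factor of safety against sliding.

FS = 1.75

For an infinite slope with a slip plane parallel to the surface (no pore pressure): FS = [c' + γz cos²β tanφ'] / [γz sinβ cosβ].
γz = 17.8·2.0 = 35.60 kN/m²
Numerator = 6.4 + 35.60·cos²24.4°·tan30.0° = 6.4 + 35.60·0.8293·0.5774 = 23.446 kPa
Denominator = 35.60·sin24.4°·cos24.4° = 35.60·0.4131·0.9107 = 13.393 kPa
FS = 23.446 / 13.393 = 1.751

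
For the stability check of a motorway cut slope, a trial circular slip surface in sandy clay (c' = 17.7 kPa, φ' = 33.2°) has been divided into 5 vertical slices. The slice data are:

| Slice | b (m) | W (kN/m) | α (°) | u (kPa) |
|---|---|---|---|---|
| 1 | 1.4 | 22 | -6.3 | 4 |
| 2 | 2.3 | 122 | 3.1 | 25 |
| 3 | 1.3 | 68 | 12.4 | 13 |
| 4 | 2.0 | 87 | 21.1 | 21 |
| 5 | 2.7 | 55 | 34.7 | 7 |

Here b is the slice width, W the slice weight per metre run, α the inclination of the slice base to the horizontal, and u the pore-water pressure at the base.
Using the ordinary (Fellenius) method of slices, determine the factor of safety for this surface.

FS = 3.79

Ordinary method of slices: FS = Σ[c'·Δl_i + (W_i cosα_i − u_i·Δl_i)·tanφ'] / Σ W_i sinα_i, with Δl_i = b_i / cosα_i.
Slice 1: Δl = 1.4/cos(-6.3°) = 1.409 m; N'_1 = 22·cos(-6.3°) − 4·1.409 = 16.2; c'Δl = 24.93; W sinα = -2.4
Slice 2: Δl = 2.3/cos3.1° = 2.303 m; N'_2 = 122·cos3.1° − 25·2.303 = 64.2; c'Δl = 40.77; W sinα = 6.6
Slice 3: Δl = 1.3/cos12.4° = 1.331 m; N'_3 = 68·cos12.4° − 13·1.331 = 49.1; c'Δl = 23.56; W sinα = 14.6
Slice 4: Δl = 2.0/cos21.1° = 2.144 m; N'_4 = 87·cos21.1° − 21·2.144 = 36.1; c'Δl = 37.94; W sinα = 31.3
Slice 5: Δl = 2.7/cos34.7° = 3.284 m; N'_5 = 55·cos34.7° − 7·3.284 = 22.2; c'Δl = 58.13; W sinα = 31.3
Σc'Δl = 185.3 kN/m; ΣN' = 188.0 kN/m; ΣW sinα = 81.4 kN/m
Resisting = 185.3 + 188.0·tan33.2° = 185.3 + 123.0 = 308.3 kN/m
FS = 308.3 / 81.4 = 3.787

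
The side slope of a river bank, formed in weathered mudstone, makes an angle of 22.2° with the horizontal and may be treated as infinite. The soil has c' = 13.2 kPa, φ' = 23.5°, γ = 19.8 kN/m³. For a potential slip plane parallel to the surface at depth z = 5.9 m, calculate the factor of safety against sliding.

FS = 1.39

For an infinite slope with a slip plane parallel to the surface (no pore pressure): FS = [c' + γz cos²β tanφ'] / [γz sinβ cosβ].
γz = 19.8·5.9 = 116.82 kN/m²
Numerator = 13.2 + 116.82·cos²22.2°·tan23.5° = 13.2 + 116.82·0.8572·0.4348 = 56.743 kPa
Denominator = 116.82·sin22.2°·cos22.2° = 116.82·0.3778·0.9259 = 40.867 kPa
FS = 56.743 / 40.867 = 1.388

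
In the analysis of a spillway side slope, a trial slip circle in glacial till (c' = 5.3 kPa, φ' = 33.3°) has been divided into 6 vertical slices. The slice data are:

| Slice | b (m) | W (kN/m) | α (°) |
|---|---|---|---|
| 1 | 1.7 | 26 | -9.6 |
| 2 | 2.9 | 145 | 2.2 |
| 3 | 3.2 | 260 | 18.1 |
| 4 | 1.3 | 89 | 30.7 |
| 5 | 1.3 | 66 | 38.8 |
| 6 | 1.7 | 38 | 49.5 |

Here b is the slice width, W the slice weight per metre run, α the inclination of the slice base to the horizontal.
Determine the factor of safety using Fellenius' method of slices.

Ordinary method of slices: FS = Σ[c'·Δl_i + (W_i cosα_i)·tanφ'] / Σ W_i sinα_i, with Δl_i = b_i / cosα_i.
Slice 1: Δl = 1.7/cos(-9.6°) = 1.724 m; N'_1 = 26·cos(-9.6°) = 25.6; c'Δl = 9.14; W sinα = -4.3
Slice 2: Δl = 2.9/cos2.2° = 2.902 m; N'_2 = 145·cos2.2° = 144.9; c'Δl = 15.38; W sinα = 5.6
Slice 3: Δl = 3.2/cos18.1° = 3.367 m; N'_3 = 260·cos18.1° = 247.1; c'Δl = 17.84; W sinα = 80.8
Slice 4: Δl = 1.3/cos30.7° = 1.512 m; N'_4 = 89·cos30.7° = 76.5; c'Δl = 8.01; W sinα = 45.4
Slice 5: Δl = 1.3/cos38.8° = 1.668 m; N'_5 = 66·cos38.8° = 51.4; c'Δl = 8.84; W sinα = 41.4
Slice 6: Δl = 1.7/cos49.5° = 2.618 m; N'_6 = 38·cos49.5° = 24.7; c'Δl = 13.87; W sinα = 28.9
Σc'Δl = 73.1 kN/m; ΣN' = 570.3 kN/m; ΣW sinα = 197.7 kN/m
Resisting = 73.1 + 570.3·tan33.3° = 73.1 + 374.6 = 447.7 kN/m
FS = 447.7 / 197.7 = 2.265

FS = 2.26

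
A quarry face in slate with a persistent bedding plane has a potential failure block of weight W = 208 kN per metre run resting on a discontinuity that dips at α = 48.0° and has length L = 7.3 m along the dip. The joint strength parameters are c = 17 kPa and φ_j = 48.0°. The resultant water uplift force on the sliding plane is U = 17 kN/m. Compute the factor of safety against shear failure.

FS = 1.68

Resolving the block weight along and normal to the plane and applying the Mohr–Coulomb strength on the joint:
N' = W cosα − U = 208·cos48.0° − 17 = 122.2 kN/m
Driving force T = W sinα = 208·sin48.0° = 154.6 kN/m
Resisting force R = c·L + N'·tanφ_j = 17·7.3 + 122.2·tan48.0° = 124.1 + 135.7 = 259.8 kN/m
FS = R / T = 259.8 / 154.6 = 1.681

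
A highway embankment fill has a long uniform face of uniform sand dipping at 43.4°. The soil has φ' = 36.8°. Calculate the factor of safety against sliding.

For a dry cohesionless infinite slope the factor of safety is FS = tanφ' / tanβ.
FS = tan36.8° / tan43.4° = 0.7481 / 0.9457 = 0.791

FS = 0.79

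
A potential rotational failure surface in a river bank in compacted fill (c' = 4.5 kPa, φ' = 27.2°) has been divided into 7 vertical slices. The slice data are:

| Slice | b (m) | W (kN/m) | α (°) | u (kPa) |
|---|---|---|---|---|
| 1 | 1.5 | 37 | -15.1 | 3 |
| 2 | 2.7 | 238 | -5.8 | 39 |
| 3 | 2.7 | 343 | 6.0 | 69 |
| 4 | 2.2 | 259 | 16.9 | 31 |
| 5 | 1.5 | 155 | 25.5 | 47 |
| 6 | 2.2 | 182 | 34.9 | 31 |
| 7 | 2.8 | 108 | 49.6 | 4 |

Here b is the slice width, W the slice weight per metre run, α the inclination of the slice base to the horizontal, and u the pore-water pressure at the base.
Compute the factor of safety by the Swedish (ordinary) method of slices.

FS = 1.29

Ordinary method of slices: FS = Σ[c'·Δl_i + (W_i cosα_i − u_i·Δl_i)·tanφ'] / Σ W_i sinα_i, with Δl_i = b_i / cosα_i.
Slice 1: Δl = 1.5/cos(-15.1°) = 1.554 m; N'_1 = 37·cos(-15.1°) − 3·1.554 = 31.1; c'Δl = 6.99; W sinα = -9.6
Slice 2: Δl = 2.7/cos(-5.8°) = 2.714 m; N'_2 = 238·cos(-5.8°) − 39·2.714 = 130.9; c'Δl = 12.21; W sinα = -24.1
Slice 3: Δl = 2.7/cos6.0° = 2.715 m; N'_3 = 343·cos6.0° − 69·2.715 = 153.8; c'Δl = 12.22; W sinα = 35.9
Slice 4: Δl = 2.2/cos16.9° = 2.299 m; N'_4 = 259·cos16.9° − 31·2.299 = 176.5; c'Δl = 10.35; W sinα = 75.3
Slice 5: Δl = 1.5/cos25.5° = 1.662 m; N'_5 = 155·cos25.5° − 47·1.662 = 61.8; c'Δl = 7.48; W sinα = 66.7
Slice 6: Δl = 2.2/cos34.9° = 2.682 m; N'_6 = 182·cos34.9° − 31·2.682 = 66.1; c'Δl = 12.07; W sinα = 104.1
Slice 7: Δl = 2.8/cos49.6° = 4.320 m; N'_7 = 108·cos49.6° − 4·4.320 = 52.7; c'Δl = 19.44; W sinα = 82.2
Σc'Δl = 80.8 kN/m; ΣN' = 673.0 kN/m; ΣW sinα = 330.6 kN/m
Resisting = 80.8 + 673.0·tan27.2° = 80.8 + 345.9 = 426.6 kN/m
FS = 426.6 / 330.6 = 1.291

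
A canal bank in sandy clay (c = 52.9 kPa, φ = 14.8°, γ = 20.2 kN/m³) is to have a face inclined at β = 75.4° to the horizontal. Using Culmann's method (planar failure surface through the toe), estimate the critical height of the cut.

H_c = 19.25 m

Culmann's analysis gives the critical failure plane at α_cr = (β + φ)/2 = (75.4 + 14.8)/2 = 45.1°, and the critical height
H_c = (4c/γ) · sinβ cosφ / [1 − cos(β − φ)]
    = (4·52.9/20.2) · sin75.4°·cos14.8° / [1 − cos(60.6°)]
    = 10.475 · 0.9677·0.9668 / [1 − 0.4909]
    = 10.475 · 0.9356 / 0.5091
    = 19.25 m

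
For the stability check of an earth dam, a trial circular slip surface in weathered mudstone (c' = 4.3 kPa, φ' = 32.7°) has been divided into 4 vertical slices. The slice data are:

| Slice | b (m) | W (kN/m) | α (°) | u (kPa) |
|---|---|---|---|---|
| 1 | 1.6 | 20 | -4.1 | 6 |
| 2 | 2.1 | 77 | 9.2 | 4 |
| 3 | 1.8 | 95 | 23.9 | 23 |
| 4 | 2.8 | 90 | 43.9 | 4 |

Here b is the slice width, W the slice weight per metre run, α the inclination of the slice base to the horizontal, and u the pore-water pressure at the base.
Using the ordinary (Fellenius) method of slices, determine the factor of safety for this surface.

FS = 1.34

Ordinary method of slices: FS = Σ[c'·Δl_i + (W_i cosα_i − u_i·Δl_i)·tanφ'] / Σ W_i sinα_i, with Δl_i = b_i / cosα_i.
Slice 1: Δl = 1.6/cos(-4.1°) = 1.604 m; N'_1 = 20·cos(-4.1°) − 6·1.604 = 10.3; c'Δl = 6.90; W sinα = -1.4
Slice 2: Δl = 2.1/cos9.2° = 2.127 m; N'_2 = 77·cos9.2° − 4·2.127 = 67.5; c'Δl = 9.15; W sinα = 12.3
Slice 3: Δl = 1.8/cos23.9° = 1.969 m; N'_3 = 95·cos23.9° − 23·1.969 = 41.6; c'Δl = 8.47; W sinα = 38.5
Slice 4: Δl = 2.8/cos43.9° = 3.886 m; N'_4 = 90·cos43.9° − 4·3.886 = 49.3; c'Δl = 16.71; W sinα = 62.4
Σc'Δl = 41.2 kN/m; ΣN' = 168.7 kN/m; ΣW sinα = 111.8 kN/m
Resisting = 41.2 + 168.7·tan32.7° = 41.2 + 108.3 = 149.5 kN/m
FS = 149.5 / 111.8 = 1.338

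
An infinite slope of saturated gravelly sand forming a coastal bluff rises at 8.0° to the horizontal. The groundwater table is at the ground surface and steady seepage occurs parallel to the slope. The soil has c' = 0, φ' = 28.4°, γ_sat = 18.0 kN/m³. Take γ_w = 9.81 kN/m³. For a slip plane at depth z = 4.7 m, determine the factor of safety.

FS = 1.75

With seepage parallel to the slope and the water table at the surface, the effective normal stress on the slip plane uses the buoyant unit weight γ' = γ_sat − γ_w while the driving shear stress uses γ_sat:
FS = [c' + γ' z cos²β tanφ'] / [γ_sat z sinβ cosβ]
(For c' = 0 this reduces to FS = (γ'/γ_sat)·tanφ'/tanβ.)
γ' = 18.0 − 9.81 = 8.19 kN/m³
Numerator = 0.0 + 8.19·4.7·cos²8.0°·tan28.4° = 0.0 + 8.19·4.7·0.9806·0.5407 = 20.410 kPa
Denominator = 18.0·4.7·sin8.0°·cos8.0° = 18.0·4.7·0.1392·0.9903 = 11.659 kPa
FS = 20.410 / 11.659 = 1.751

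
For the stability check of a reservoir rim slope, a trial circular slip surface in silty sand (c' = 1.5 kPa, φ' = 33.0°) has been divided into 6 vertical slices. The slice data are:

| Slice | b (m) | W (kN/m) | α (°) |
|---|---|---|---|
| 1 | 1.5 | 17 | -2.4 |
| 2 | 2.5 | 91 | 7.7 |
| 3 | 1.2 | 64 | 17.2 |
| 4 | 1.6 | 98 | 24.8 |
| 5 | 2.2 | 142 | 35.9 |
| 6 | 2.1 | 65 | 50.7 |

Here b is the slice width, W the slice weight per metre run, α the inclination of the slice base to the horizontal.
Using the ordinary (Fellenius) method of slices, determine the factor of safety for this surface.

FS = 1.40

Ordinary method of slices: FS = Σ[c'·Δl_i + (W_i cosα_i)·tanφ'] / Σ W_i sinα_i, with Δl_i = b_i / cosα_i.
Slice 1: Δl = 1.5/cos(-2.4°) = 1.501 m; N'_1 = 17·cos(-2.4°) = 17.0; c'Δl = 2.25; W sinα = -0.7
Slice 2: Δl = 2.5/cos7.7° = 2.523 m; N'_2 = 91·cos7.7° = 90.2; c'Δl = 3.78; W sinα = 12.2
Slice 3: Δl = 1.2/cos17.2° = 1.256 m; N'_3 = 64·cos17.2° = 61.1; c'Δl = 1.88; W sinα = 18.9
Slice 4: Δl = 1.6/cos24.8° = 1.763 m; N'_4 = 98·cos24.8° = 89.0; c'Δl = 2.64; W sinα = 41.1
Slice 5: Δl = 2.2/cos35.9° = 2.716 m; N'_5 = 142·cos35.9° = 115.0; c'Δl = 4.07; W sinα = 83.3
Slice 6: Δl = 2.1/cos50.7° = 3.316 m; N'_6 = 65·cos50.7° = 41.2; c'Δl = 4.97; W sinα = 50.3
Σc'Δl = 19.6 kN/m; ΣN' = 413.5 kN/m; ΣW sinα = 205.1 kN/m
Resisting = 19.6 + 413.5·tan33.0° = 19.6 + 268.5 = 288.1 kN/m
FS = 288.1 / 205.1 = 1.405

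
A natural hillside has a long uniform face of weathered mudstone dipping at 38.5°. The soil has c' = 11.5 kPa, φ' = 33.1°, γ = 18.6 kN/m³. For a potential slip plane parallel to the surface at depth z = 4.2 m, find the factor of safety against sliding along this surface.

For an infinite slope with a slip plane parallel to the surface (no pore pressure): FS = [c' + γz cos²β tanφ'] / [γz sinβ cosβ].
γz = 18.6·4.2 = 78.12 kN/m²
Numerator = 11.5 + 78.12·cos²38.5°·tan33.1° = 11.5 + 78.12·0.6125·0.6519 = 42.691 kPa
Denominator = 78.12·sin38.5°·cos38.5° = 78.12·0.6225·0.7826 = 38.059 kPa
FS = 42.691 / 38.059 = 1.122

FS = 1.12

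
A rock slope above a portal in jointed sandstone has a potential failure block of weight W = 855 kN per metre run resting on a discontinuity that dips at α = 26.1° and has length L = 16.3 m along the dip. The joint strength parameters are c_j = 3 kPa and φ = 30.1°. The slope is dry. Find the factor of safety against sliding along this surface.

Resolving the block weight along and normal to the plane and applying the Mohr–Coulomb strength on the joint:
N' = W cosα = 855·cos26.1° = 767.8 kN/m
Driving force T = W sinα = 855·sin26.1° = 376.1 kN/m
Resisting force R = c_j·L + N'·tanφ = 3·16.3 + 767.8·tan30.1° = 48.9 + 445.1 = 494.0 kN/m
FS = R / T = 494.0 / 376.1 = 1.313

FS = 1.31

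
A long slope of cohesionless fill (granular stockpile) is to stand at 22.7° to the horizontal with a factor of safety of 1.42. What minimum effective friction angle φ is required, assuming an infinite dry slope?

FS = tanφ/tanβ ⇒ tanφ = FS · tanβ = 1.42 · tan22.7° = 0.5940
φ = arctan(0.5940) = 30.71°

φ = 30.7°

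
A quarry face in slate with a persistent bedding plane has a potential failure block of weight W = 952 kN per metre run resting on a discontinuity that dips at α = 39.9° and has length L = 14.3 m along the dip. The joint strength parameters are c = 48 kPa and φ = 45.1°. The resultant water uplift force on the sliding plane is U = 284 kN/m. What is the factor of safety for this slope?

Resolving the block weight along and normal to the plane and applying the Mohr–Coulomb strength on the joint:
N' = W cosα − U = 952·cos39.9° − 284 = 446.3 kN/m
Driving force T = W sinα = 952·sin39.9° = 610.7 kN/m
Resisting force R = c·L + N'·tanφ = 48·14.3 + 446.3·tan45.1° = 686.4 + 447.9 = 1134.3 kN/m
FS = R / T = 1134.3 / 610.7 = 1.858

FS = 1.86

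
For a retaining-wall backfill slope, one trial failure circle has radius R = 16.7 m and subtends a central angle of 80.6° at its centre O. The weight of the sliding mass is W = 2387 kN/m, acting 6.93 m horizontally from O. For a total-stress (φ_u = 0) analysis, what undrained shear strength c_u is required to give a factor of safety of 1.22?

c_u = 51.4 kPa

FS = c_u·L_a·R / (W·d), so c_u = FS·W·d / (L_a·R).
Arc length L_a = R·θ = 16.7·(80.6°·π/180) = 16.7·1.4067 = 23.49 m
c_u = 1.22·2387·6.93 / (23.49·16.7) = 20181.1 / 392.32 = 51.44 kPa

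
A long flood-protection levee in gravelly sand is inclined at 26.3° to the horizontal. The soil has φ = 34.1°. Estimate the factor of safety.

FS = 1.37

For a dry cohesionless infinite slope the factor of safety is FS = tanφ / tanβ.
FS = tan34.1° / tan26.3° = 0.6771 / 0.4942 = 1.370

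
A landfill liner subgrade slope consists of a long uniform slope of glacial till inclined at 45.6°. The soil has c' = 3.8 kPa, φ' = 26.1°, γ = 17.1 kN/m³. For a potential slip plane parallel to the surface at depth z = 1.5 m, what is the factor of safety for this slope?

FS = 0.78

For an infinite slope with a slip plane parallel to the surface (no pore pressure): FS = [c' + γz cos²β tanφ'] / [γz sinβ cosβ].
γz = 17.1·1.5 = 25.65 kN/m²
Numerator = 3.8 + 25.65·cos²45.6°·tan26.1° = 3.8 + 25.65·0.4895·0.4899 = 9.951 kPa
Denominator = 25.65·sin45.6°·cos45.6° = 25.65·0.7145·0.6997 = 12.822 kPa
FS = 9.951 / 12.822 = 0.776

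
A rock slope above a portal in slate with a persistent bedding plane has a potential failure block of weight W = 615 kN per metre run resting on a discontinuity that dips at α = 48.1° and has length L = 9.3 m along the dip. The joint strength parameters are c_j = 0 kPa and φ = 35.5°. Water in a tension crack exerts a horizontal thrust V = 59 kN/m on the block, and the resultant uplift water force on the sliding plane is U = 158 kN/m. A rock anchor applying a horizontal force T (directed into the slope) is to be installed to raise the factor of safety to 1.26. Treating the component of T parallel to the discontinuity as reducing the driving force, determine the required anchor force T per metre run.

T = 348 kN/m

Resolving forces along and normal to the sliding plane, with the horizontal anchor force T adding T·sinα to the effective normal force and T·cosα acting up the plane against the driving force:
FS = [c_jL + (W cosα − U − V sinα + T sinα) tanφ] / [W sinα + V cosα − T cosα]
Without the anchor: N' = 208.8 kN/m, driving T_d = 497.2 kN/m, resisting R = 0·9.3 + 208.8·tan35.5° = 148.9 kN/m, FS = 0.30.
Setting FS = 1.26 and solving for T:
1.26·(497.2 − T cos48.1°) = 148.9 + T sin48.1°·tan35.5°
T·(sin48.1°·tan35.5° + 1.26·cos48.1°) = 1.26·497.2 − 148.9
T·(0.7443·0.7133 + 1.26·0.6678) = 626.4 − 148.9 = 477.5
T·1.3724 = 477.5
T = 347.9 kN/m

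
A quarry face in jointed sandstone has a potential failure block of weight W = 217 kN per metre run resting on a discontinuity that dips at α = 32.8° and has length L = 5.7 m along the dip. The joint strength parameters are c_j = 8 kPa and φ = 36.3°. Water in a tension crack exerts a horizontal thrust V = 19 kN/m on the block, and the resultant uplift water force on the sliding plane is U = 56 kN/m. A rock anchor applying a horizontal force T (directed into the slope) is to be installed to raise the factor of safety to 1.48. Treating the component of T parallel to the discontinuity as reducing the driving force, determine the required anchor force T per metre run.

Resolving forces along and normal to the sliding plane, with the horizontal anchor force T adding T·sinα to the effective normal force and T·cosα acting up the plane against the driving force:
FS = [c_jL + (W cosα − U − V sinα + T sinα) tanφ] / [W sinα + V cosα − T cosα]
Without the anchor: N' = 116.1 kN/m, driving T_d = 133.5 kN/m, resisting R = 8·5.7 + 116.1·tan36.3° = 130.9 kN/m, FS = 0.98.
Setting FS = 1.48 and solving for T:
1.48·(133.5 − T cos32.8°) = 130.9 + T sin32.8°·tan36.3°
T·(sin32.8°·tan36.3° + 1.48·cos32.8°) = 1.48·133.5 − 130.9
T·(0.5417·0.7346 + 1.48·0.8406) = 197.6 − 130.9 = 66.7
T·1.6420 = 66.7
T = 40.6 kN/m

T = 41 kN/m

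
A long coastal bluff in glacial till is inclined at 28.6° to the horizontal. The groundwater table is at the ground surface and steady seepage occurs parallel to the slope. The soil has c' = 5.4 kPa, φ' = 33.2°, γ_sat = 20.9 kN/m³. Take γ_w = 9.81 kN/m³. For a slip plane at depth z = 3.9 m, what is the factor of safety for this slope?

With seepage parallel to the slope and the water table at the surface, the effective normal stress on the slip plane uses the buoyant unit weight γ' = γ_sat − γ_w while the driving shear stress uses γ_sat:
FS = [c' + γ' z cos²β tanφ'] / [γ_sat z sinβ cosβ]
γ' = 20.9 − 9.81 = 11.09 kN/m³
Numerator = 5.4 + 11.09·3.9·cos²28.6°·tan33.2° = 5.4 + 11.09·3.9·0.7709·0.6544 = 27.217 kPa
Denominator = 20.9·3.9·sin28.6°·cos28.6° = 20.9·3.9·0.4787·0.8780 = 34.257 kPa
FS = 27.217 / 34.257 = 0.794

FS = 0.79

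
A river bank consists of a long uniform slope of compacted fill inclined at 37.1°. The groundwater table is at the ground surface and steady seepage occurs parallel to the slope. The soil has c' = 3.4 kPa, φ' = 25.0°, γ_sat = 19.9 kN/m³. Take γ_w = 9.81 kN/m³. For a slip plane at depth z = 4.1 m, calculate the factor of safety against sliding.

With seepage parallel to the slope and the water table at the surface, the effective normal stress on the slip plane uses the buoyant unit weight γ' = γ_sat − γ_w while the driving shear stress uses γ_sat:
FS = [c' + γ' z cos²β tanφ'] / [γ_sat z sinβ cosβ]
γ' = 19.9 − 9.81 = 10.09 kN/m³
Numerator = 3.4 + 10.09·4.1·cos²37.1°·tan25.0° = 3.4 + 10.09·4.1·0.6361·0.4663 = 15.672 kPa
Denominator = 19.9·4.1·sin37.1°·cos37.1° = 19.9·4.1·0.6032·0.7976 = 39.254 kPa
FS = 15.672 / 39.254 = 0.399

FS = 0.40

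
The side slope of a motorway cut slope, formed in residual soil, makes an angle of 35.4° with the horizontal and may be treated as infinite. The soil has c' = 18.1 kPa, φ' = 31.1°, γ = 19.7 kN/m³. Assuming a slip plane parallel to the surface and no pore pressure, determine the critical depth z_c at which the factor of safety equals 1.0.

z_c = 12.87 m

Setting FS = 1.00 in FS = [c' + γz cos²β tanφ'] / [γz sinβ cosβ] and solving for z:
z = c' / [γ cosβ (FS·sinβ − cosβ·tanφ')]
  = 18.1 / [19.7·cos35.4°·(1.00·sin35.4° − cos35.4°·tan31.1°)]
  = 18.1 / [19.7·0.8151·(1.00·0.5793 − 0.8151·0.6032)]
  = 18.1 / 1.4061 = 12.872 m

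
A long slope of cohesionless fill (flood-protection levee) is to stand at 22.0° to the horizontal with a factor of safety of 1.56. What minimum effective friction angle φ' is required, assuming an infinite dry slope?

φ' = 32.2°

FS = tanφ'/tanβ ⇒ tanφ' = FS · tanβ = 1.56 · tan22.0° = 0.6303
φ' = arctan(0.6303) = 32.22°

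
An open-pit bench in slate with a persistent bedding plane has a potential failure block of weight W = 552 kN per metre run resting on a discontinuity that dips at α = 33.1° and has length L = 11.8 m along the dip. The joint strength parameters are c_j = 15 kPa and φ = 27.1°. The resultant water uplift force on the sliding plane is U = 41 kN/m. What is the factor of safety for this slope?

Resolving the block weight along and normal to the plane and applying the Mohr–Coulomb strength on the joint:
N' = W cosα − U = 552·cos33.1° − 41 = 421.4 kN/m
Driving force T = W sinα = 552·sin33.1° = 301.4 kN/m
Resisting force R = c_j·L + N'·tanφ = 15·11.8 + 421.4·tan27.1° = 177.0 + 215.7 = 392.7 kN/m
FS = R / T = 392.7 / 301.4 = 1.303

FS = 1.30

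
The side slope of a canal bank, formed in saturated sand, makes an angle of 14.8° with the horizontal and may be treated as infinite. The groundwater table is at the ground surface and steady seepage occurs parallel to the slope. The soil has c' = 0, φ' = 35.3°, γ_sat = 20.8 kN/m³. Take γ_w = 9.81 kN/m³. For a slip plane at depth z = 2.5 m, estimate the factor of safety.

With seepage parallel to the slope and the water table at the surface, the effective normal stress on the slip plane uses the buoyant unit weight γ' = γ_sat − γ_w while the driving shear stress uses γ_sat:
FS = [c' + γ' z cos²β tanφ'] / [γ_sat z sinβ cosβ]
(For c' = 0 this reduces to FS = (γ'/γ_sat)·tanφ'/tanβ.)
γ' = 20.8 − 9.81 = 10.99 kN/m³
Numerator = 0.0 + 10.99·2.5·cos²14.8°·tan35.3° = 0.0 + 10.99·2.5·0.9347·0.7080 = 18.184 kPa
Denominator = 20.8·2.5·sin14.8°·cos14.8° = 20.8·2.5·0.2554·0.9668 = 12.842 kPa
FS = 18.184 / 12.842 = 1.416

FS = 1.42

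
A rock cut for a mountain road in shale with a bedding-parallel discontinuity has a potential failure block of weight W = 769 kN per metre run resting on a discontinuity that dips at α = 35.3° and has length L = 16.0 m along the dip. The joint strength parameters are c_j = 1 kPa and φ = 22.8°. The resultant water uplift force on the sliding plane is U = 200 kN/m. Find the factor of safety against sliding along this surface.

FS = 0.44

Resolving the block weight along and normal to the plane and applying the Mohr–Coulomb strength on the joint:
N' = W cosα − U = 769·cos35.3° − 200 = 427.6 kN/m
Driving force T = W sinα = 769·sin35.3° = 444.4 kN/m
Resisting force R = c_j·L + N'·tanφ = 1·16.0 + 427.6·tan22.8° = 16.0 + 179.8 = 195.8 kN/m
FS = R / T = 195.8 / 444.4 = 0.441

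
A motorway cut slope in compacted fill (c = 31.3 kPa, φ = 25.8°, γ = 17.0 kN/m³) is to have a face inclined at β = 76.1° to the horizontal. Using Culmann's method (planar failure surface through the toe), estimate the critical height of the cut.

H_c = 17.82 m

Culmann's analysis gives the critical failure plane at α_cr = (β + φ)/2 = (76.1 + 25.8)/2 = 50.9°, and the critical height
H_c = (4c/γ) · sinβ cosφ / [1 − cos(β − φ)]
    = (4·31.3/17.0) · sin76.1°·cos25.8° / [1 − cos(50.3°)]
    = 7.365 · 0.9707·0.9003 / [1 − 0.6388]
    = 7.365 · 0.8740 / 0.3612
    = 17.82 m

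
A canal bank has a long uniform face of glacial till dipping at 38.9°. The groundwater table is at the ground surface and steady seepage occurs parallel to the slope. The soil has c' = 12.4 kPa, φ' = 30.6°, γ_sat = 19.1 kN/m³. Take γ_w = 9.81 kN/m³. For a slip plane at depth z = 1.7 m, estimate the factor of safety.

With seepage parallel to the slope and the water table at the surface, the effective normal stress on the slip plane uses the buoyant unit weight γ' = γ_sat − γ_w while the driving shear stress uses γ_sat:
FS = [c' + γ' z cos²β tanφ'] / [γ_sat z sinβ cosβ]
γ' = 19.1 − 9.81 = 9.29 kN/m³
Numerator = 12.4 + 9.29·1.7·cos²38.9°·tan30.6° = 12.4 + 9.29·1.7·0.6057·0.5914 = 18.057 kPa
Denominator = 19.1·1.7·sin38.9°·cos38.9° = 19.1·1.7·0.6280·0.7782 = 15.868 kPa
FS = 18.057 / 15.868 = 1.138

FS = 1.14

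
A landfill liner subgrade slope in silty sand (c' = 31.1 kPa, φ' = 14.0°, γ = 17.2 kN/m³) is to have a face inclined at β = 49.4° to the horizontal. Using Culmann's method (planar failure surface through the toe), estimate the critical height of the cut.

H_c = 28.82 m

Culmann's analysis gives the critical failure plane at α_cr = (β + φ')/2 = (49.4 + 14.0)/2 = 31.7°, and the critical height
H_c = (4c'/γ) · sinβ cosφ' / [1 − cos(β − φ')]
    = (4·31.1/17.2) · sin49.4°·cos14.0° / [1 − cos(35.4°)]
    = 7.233 · 0.7593·0.9703 / [1 − 0.8151]
    = 7.233 · 0.7367 / 0.1849
    = 28.82 m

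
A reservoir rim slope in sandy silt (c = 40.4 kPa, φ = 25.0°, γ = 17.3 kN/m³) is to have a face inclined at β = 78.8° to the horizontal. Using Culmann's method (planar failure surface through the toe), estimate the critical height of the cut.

H_c = 20.29 m

Culmann's analysis gives the critical failure plane at α_cr = (β + φ)/2 = (78.8 + 25.0)/2 = 51.9°, and the critical height
H_c = (4c/γ) · sinβ cosφ / [1 − cos(β − φ)]
    = (4·40.4/17.3) · sin78.8°·cos25.0° / [1 − cos(53.8°)]
    = 9.341 · 0.9810·0.9063 / [1 − 0.5906]
    = 9.341 · 0.8890 / 0.4094
    = 20.29 m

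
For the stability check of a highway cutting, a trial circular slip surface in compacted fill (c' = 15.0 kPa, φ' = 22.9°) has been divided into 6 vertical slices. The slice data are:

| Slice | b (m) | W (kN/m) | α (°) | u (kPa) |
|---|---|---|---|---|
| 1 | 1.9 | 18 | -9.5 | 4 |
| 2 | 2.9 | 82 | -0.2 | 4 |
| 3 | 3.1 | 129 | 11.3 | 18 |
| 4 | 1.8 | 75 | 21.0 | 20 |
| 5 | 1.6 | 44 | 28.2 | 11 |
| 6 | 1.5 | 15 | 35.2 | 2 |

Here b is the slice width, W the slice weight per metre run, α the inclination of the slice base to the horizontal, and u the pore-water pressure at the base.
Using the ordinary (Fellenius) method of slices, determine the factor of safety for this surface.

FS = 3.72

Ordinary method of slices: FS = Σ[c'·Δl_i + (W_i cosα_i − u_i·Δl_i)·tanφ'] / Σ W_i sinα_i, with Δl_i = b_i / cosα_i.
Slice 1: Δl = 1.9/cos(-9.5°) = 1.926 m; N'_1 = 18·cos(-9.5°) − 4·1.926 = 10.0; c'Δl = 28.90; W sinα = -3.0
Slice 2: Δl = 2.9/cos(-0.2°) = 2.900 m; N'_2 = 82·cos(-0.2°) − 4·2.900 = 70.4; c'Δl = 43.50; W sinα = -0.3
Slice 3: Δl = 3.1/cos11.3° = 3.161 m; N'_3 = 129·cos11.3° − 18·3.161 = 69.6; c'Δl = 47.42; W sinα = 25.3
Slice 4: Δl = 1.8/cos21.0° = 1.928 m; N'_4 = 75·cos21.0° − 20·1.928 = 31.5; c'Δl = 28.92; W sinα = 26.9
Slice 5: Δl = 1.6/cos28.2° = 1.815 m; N'_5 = 44·cos28.2° − 11·1.815 = 18.8; c'Δl = 27.23; W sinα = 20.8
Slice 6: Δl = 1.5/cos35.2° = 1.836 m; N'_6 = 15·cos35.2° − 2·1.836 = 8.6; c'Δl = 27.53; W sinα = 8.6
Σc'Δl = 203.5 kN/m; ΣN' = 208.9 kN/m; ΣW sinα = 78.3 kN/m
Resisting = 203.5 + 208.9·tan22.9° = 203.5 + 88.2 = 291.7 kN/m
FS = 291.7 / 78.3 = 3.724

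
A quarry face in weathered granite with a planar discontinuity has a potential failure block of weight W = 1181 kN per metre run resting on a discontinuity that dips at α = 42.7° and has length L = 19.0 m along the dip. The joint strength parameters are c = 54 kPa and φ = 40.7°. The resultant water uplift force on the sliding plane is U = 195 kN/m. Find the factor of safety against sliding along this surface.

Resolving the block weight along and normal to the plane and applying the Mohr–Coulomb strength on the joint:
N' = W cosα − U = 1181·cos42.7° − 195 = 672.9 kN/m
Driving force T = W sinα = 1181·sin42.7° = 800.9 kN/m
Resisting force R = c·L + N'·tanφ = 54·19.0 + 672.9·tan40.7° = 1026.0 + 578.8 = 1604.8 kN/m
FS = R / T = 1604.8 / 800.9 = 2.004

FS = 2.00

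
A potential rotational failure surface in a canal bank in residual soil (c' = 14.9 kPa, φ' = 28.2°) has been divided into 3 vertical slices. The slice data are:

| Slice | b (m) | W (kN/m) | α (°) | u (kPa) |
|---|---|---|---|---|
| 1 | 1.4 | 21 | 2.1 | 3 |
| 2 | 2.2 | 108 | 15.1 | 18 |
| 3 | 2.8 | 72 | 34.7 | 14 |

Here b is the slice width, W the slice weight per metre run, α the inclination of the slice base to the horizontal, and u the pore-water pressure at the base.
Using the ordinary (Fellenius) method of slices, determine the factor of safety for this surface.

FS = 2.21

Ordinary method of slices: FS = Σ[c'·Δl_i + (W_i cosα_i − u_i·Δl_i)·tanφ'] / Σ W_i sinα_i, with Δl_i = b_i / cosα_i.
Slice 1: Δl = 1.4/cos2.1° = 1.401 m; N'_1 = 21·cos2.1° − 3·1.401 = 16.8; c'Δl = 20.87; W sinα = 0.8
Slice 2: Δl = 2.2/cos15.1° = 2.279 m; N'_2 = 108·cos15.1° − 18·2.279 = 63.3; c'Δl = 33.95; W sinα = 28.1
Slice 3: Δl = 2.8/cos34.7° = 3.406 m; N'_3 = 72·cos34.7° − 14·3.406 = 11.5; c'Δl = 50.75; W sinα = 41.0
Σc'Δl = 105.6 kN/m; ΣN' = 91.6 kN/m; ΣW sinα = 69.9 kN/m
Resisting = 105.6 + 91.6·tan28.2° = 105.6 + 49.1 = 154.7 kN/m
FS = 154.7 / 69.9 = 2.213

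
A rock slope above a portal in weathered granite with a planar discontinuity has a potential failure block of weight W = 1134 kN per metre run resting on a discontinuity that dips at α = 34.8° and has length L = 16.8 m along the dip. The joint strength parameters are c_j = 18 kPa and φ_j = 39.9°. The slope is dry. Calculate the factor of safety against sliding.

FS = 1.67

Resolving the block weight along and normal to the plane and applying the Mohr–Coulomb strength on the joint:
N' = W cosα = 1134·cos34.8° = 931.2 kN/m
Driving force T = W sinα = 1134·sin34.8° = 647.2 kN/m
Resisting force R = c_j·L + N'·tanφ_j = 18·16.8 + 931.2·tan39.9° = 302.4 + 778.6 = 1081.0 kN/m
FS = R / T = 1081.0 / 647.2 = 1.670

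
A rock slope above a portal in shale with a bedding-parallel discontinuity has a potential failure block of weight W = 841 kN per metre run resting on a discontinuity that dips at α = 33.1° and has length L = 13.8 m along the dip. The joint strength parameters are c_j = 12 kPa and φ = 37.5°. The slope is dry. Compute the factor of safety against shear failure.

FS = 1.54

Resolving the block weight along and normal to the plane and applying the Mohr–Coulomb strength on the joint:
N' = W cosα = 841·cos33.1° = 704.5 kN/m
Driving force T = W sinα = 841·sin33.1° = 459.3 kN/m
Resisting force R = c_j·L + N'·tanφ = 12·13.8 + 704.5·tan37.5° = 165.6 + 540.6 = 706.2 kN/m
FS = R / T = 706.2 / 459.3 = 1.538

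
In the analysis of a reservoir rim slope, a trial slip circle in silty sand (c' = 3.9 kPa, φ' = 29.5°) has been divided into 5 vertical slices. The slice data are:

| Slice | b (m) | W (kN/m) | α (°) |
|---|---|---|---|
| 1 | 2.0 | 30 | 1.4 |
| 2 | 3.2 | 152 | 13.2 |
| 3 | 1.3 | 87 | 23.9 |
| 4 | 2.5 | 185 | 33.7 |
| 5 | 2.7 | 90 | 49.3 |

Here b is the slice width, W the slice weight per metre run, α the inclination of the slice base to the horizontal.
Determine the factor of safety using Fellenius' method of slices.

FS = 1.32

Ordinary method of slices: FS = Σ[c'·Δl_i + (W_i cosα_i)·tanφ'] / Σ W_i sinα_i, with Δl_i = b_i / cosα_i.
Slice 1: Δl = 2.0/cos1.4° = 2.001 m; N'_1 = 30·cos1.4° = 30.0; c'Δl = 7.80; W sinα = 0.7
Slice 2: Δl = 3.2/cos13.2° = 3.287 m; N'_2 = 152·cos13.2° = 148.0; c'Δl = 12.82; W sinα = 34.7
Slice 3: Δl = 1.3/cos23.9° = 1.422 m; N'_3 = 87·cos23.9° = 79.5; c'Δl = 5.55; W sinα = 35.2
Slice 4: Δl = 2.5/cos33.7° = 3.005 m; N'_4 = 185·cos33.7° = 153.9; c'Δl = 11.72; W sinα = 102.6
Slice 5: Δl = 2.7/cos49.3° = 4.140 m; N'_5 = 90·cos49.3° = 58.7; c'Δl = 16.15; W sinα = 68.2
Σc'Δl = 54.0 kN/m; ΣN' = 470.1 kN/m; ΣW sinα = 241.6 kN/m
Resisting = 54.0 + 470.1·tan29.5° = 54.0 + 266.0 = 320.0 kN/m
FS = 320.0 / 241.6 = 1.325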